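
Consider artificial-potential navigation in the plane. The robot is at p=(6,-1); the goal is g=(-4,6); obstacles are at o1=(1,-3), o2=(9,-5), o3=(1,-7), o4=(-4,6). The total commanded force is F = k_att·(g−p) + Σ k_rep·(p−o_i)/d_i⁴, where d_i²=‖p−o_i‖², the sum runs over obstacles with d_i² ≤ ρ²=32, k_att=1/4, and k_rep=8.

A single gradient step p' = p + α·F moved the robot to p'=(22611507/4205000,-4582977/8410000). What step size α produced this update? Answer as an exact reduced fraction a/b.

F_att = 1/4·(g−p) = 1/4·(-10,7) = (-2.5000,1.7500)
o1: d²=29 ≤ ρ²=32; F_rep = 8·(5,2)/29² = (0.0476,0.0190)
o2: d²=25 ≤ ρ²=32; F_rep = 8·(-3,4)/25² = (-0.0384,0.0512)
o3: d²=61 > ρ²=32 → inactive
o4: d²=149 > ρ²=32 → inactive
F = F_att + ΣF_rep = (-2.4908,1.8202)
Δp = p'−p = (-0.6227,0.4551); α = Δx/Fx = (-2618493/4205000) / (-2618493/1051250) = 1/4
check: Δy/Fy = (3827023/8410000) / (3827023/2102500) = 1/4 ✓

α = 1/4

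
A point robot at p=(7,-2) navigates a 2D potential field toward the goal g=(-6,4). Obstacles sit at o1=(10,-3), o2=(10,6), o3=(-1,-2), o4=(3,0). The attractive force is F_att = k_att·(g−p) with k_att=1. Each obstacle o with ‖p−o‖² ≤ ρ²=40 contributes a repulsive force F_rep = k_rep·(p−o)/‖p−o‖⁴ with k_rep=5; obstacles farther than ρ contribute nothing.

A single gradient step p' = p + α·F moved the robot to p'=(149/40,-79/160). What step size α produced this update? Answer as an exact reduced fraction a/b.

α = 1/4

F_att = 1·(g−p) = 1·(-13,6) = (-13.0000,6.0000)
o1: d²=10 ≤ ρ²=40; F_rep = 5·(-3,1)/10² = (-0.1500,0.0500)
o2: d²=73 > ρ²=40 → inactive
o3: d²=64 > ρ²=40 → inactive
o4: d²=20 ≤ ρ²=40; F_rep = 5·(4,-2)/20² = (0.0500,-0.0250)
F = F_att + ΣF_rep = (-13.1000,6.0250)
Δp = p'−p = (-3.2750,1.5063); α = Δx/Fx = (-131/40) / (-131/10) = 1/4
check: Δy/Fy = (241/160) / (241/40) = 1/4 ✓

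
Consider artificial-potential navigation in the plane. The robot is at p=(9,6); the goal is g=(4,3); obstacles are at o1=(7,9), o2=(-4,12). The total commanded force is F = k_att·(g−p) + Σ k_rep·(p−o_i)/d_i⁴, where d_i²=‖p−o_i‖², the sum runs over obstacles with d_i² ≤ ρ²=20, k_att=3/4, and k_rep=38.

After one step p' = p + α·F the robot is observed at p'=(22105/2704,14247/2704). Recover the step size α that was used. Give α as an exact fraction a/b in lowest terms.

F_att = 3/4·(g−p) = 3/4·(-5,-3) = (-3.7500,-2.2500)
o1: d²=13 ≤ ρ²=20; F_rep = 38·(2,-3)/13² = (0.4497,-0.6746)
o2: d²=205 > ρ²=20 → inactive
F = F_att + ΣF_rep = (-3.3003,-2.9246)
Δp = p'−p = (-0.8251,-0.7311); α = Δx/Fx = (-2231/2704) / (-2231/676) = 1/4
check: Δy/Fy = (-1977/2704) / (-1977/676) = 1/4 ✓

α = 1/4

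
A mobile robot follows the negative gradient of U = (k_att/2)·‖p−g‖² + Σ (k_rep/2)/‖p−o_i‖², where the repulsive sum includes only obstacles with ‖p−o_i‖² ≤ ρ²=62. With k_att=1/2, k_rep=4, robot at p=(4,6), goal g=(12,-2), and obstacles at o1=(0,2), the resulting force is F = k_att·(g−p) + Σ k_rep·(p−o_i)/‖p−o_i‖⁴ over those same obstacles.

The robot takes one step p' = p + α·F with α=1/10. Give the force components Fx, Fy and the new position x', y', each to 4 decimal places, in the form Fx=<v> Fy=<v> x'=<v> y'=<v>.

F_att = 1/2·(g−p) = 1/2·(8,-8) = (4.0000,-4.0000)
o1: d²=32 ≤ ρ²=62; F_rep = 4·(4,4)/32² = (0.0156,0.0156)
F = F_att + ΣF_rep = (4.0156,-3.9844)
p' = p + 1/10·F = (4.4016,5.6016)

Fx=4.0156 Fy=-3.9844 x'=4.4016 y'=5.6016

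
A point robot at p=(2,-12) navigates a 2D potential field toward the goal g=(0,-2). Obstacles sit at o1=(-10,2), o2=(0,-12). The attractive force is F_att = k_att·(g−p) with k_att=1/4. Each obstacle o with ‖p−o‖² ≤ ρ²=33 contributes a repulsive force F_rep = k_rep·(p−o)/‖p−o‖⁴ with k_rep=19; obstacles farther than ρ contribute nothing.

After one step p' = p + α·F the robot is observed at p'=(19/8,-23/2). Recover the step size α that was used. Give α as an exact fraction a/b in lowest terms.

α = 1/5

F_att = 1/4·(g−p) = 1/4·(-2,10) = (-0.5000,2.5000)
o1: d²=340 > ρ²=33 → inactive
o2: d²=4 ≤ ρ²=33; F_rep = 19·(2,0)/4² = (2.3750,0.0000)
F = F_att + ΣF_rep = (1.8750,2.5000)
Δp = p'−p = (0.3750,0.5000); α = Δx/Fx = (3/8) / (15/8) = 1/5
check: Δy/Fy = (1/2) / (5/2) = 1/5 ✓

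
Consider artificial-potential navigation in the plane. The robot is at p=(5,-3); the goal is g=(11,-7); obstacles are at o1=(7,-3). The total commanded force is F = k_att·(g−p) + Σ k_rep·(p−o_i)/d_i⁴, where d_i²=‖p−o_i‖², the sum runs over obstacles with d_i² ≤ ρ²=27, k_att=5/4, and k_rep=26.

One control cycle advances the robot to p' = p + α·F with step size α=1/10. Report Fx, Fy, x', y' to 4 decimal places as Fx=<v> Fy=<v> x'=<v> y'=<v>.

F_att = 5/4·(g−p) = 5/4·(6,-4) = (7.5000,-5.0000)
o1: d²=4 ≤ ρ²=27; F_rep = 26·(-2,0)/4² = (-3.2500,0.0000)
F = F_att + ΣF_rep = (4.2500,-5.0000)
p' = p + 1/10·F = (5.4250,-3.5000)

Fx=4.2500 Fy=-5.0000 x'=5.4250 y'=-3.5000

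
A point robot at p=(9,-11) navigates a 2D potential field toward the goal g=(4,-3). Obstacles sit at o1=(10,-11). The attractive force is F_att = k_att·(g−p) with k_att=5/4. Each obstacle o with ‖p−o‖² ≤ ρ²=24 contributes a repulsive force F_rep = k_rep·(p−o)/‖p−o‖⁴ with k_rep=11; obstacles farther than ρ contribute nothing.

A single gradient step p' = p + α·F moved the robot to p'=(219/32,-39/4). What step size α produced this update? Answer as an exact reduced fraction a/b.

F_att = 5/4·(g−p) = 5/4·(-5,8) = (-6.2500,10.0000)
o1: d²=1 ≤ ρ²=24; F_rep = 11·(-1,0)/1² = (-11.0000,0.0000)
F = F_att + ΣF_rep = (-17.2500,10.0000)
Δp = p'−p = (-2.1562,1.2500); α = Δx/Fx = (-69/32) / (-69/4) = 1/8
check: Δy/Fy = (5/4) / (10) = 1/8 ✓

α = 1/8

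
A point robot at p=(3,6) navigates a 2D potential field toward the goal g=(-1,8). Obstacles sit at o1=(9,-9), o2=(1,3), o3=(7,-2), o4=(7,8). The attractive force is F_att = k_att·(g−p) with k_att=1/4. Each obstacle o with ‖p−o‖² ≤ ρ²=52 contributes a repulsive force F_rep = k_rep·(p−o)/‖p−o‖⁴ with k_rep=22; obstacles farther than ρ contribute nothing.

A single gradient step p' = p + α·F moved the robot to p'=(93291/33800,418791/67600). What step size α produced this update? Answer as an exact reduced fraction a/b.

F_att = 1/4·(g−p) = 1/4·(-4,2) = (-1.0000,0.5000)
o1: d²=261 > ρ²=52 → inactive
o2: d²=13 ≤ ρ²=52; F_rep = 22·(2,3)/13² = (0.2604,0.3905)
o3: d²=80 > ρ²=52 → inactive
o4: d²=20 ≤ ρ²=52; F_rep = 22·(-4,-2)/20² = (-0.2200,-0.1100)
F = F_att + ΣF_rep = (-0.9596,0.7805)
Δp = p'−p = (-0.2399,0.1951); α = Δx/Fx = (-8109/33800) / (-8109/8450) = 1/4
check: Δy/Fy = (13191/67600) / (13191/16900) = 1/4 ✓

α = 1/4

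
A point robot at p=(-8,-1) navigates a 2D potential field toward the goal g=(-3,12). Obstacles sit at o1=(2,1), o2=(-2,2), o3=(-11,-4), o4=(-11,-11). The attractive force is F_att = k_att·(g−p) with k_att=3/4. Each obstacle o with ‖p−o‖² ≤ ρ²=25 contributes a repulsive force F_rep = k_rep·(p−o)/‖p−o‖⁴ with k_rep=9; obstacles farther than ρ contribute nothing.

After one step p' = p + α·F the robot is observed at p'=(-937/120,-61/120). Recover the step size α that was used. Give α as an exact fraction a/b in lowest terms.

F_att = 3/4·(g−p) = 3/4·(5,13) = (3.7500,9.7500)
o1: d²=104 > ρ²=25 → inactive
o2: d²=45 > ρ²=25 → inactive
o3: d²=18 ≤ ρ²=25; F_rep = 9·(3,3)/18² = (0.0833,0.0833)
o4: d²=109 > ρ²=25 → inactive
F = F_att + ΣF_rep = (3.8333,9.8333)
Δp = p'−p = (0.1917,0.4917); α = Δx/Fx = (23/120) / (23/6) = 1/20
check: Δy/Fy = (59/120) / (59/6) = 1/20 ✓

α = 1/20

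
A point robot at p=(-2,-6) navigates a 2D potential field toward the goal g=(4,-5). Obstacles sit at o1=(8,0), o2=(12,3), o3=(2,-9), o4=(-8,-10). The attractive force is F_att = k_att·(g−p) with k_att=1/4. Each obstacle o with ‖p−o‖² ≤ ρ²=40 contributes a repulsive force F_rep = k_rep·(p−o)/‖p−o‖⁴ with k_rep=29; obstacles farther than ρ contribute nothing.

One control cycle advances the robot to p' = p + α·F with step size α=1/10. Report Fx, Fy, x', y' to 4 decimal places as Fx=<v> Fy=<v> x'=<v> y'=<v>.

F_att = 1/4·(g−p) = 1/4·(6,1) = (1.5000,0.2500)
o1: d²=136 > ρ²=40 → inactive
o2: d²=277 > ρ²=40 → inactive
o3: d²=25 ≤ ρ²=40; F_rep = 29·(-4,3)/25² = (-0.1856,0.1392)
o4: d²=52 > ρ²=40 → inactive
F = F_att + ΣF_rep = (1.3144,0.3892)
p' = p + 1/10·F = (-1.8686,-5.9611)

Fx=1.3144 Fy=0.3892 x'=-1.8686 y'=-5.9611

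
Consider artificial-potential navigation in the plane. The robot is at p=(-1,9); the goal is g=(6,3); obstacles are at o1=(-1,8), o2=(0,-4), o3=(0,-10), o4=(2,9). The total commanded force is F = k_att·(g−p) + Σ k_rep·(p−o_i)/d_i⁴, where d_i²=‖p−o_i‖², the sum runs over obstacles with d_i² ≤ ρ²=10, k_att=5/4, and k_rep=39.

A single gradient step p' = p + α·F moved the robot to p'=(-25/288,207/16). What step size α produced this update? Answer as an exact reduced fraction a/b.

F_att = 5/4·(g−p) = 5/4·(7,-6) = (8.7500,-7.5000)
o1: d²=1 ≤ ρ²=10; F_rep = 39·(0,1)/1² = (0.0000,39.0000)
o2: d²=170 > ρ²=10 → inactive
o3: d²=362 > ρ²=10 → inactive
o4: d²=9 ≤ ρ²=10; F_rep = 39·(-3,0)/9² = (-1.4444,0.0000)
F = F_att + ΣF_rep = (7.3056,31.5000)
Δp = p'−p = (0.9132,3.9375); α = Δx/Fx = (263/288) / (263/36) = 1/8
check: Δy/Fy = (63/16) / (63/2) = 1/8 ✓

α = 1/8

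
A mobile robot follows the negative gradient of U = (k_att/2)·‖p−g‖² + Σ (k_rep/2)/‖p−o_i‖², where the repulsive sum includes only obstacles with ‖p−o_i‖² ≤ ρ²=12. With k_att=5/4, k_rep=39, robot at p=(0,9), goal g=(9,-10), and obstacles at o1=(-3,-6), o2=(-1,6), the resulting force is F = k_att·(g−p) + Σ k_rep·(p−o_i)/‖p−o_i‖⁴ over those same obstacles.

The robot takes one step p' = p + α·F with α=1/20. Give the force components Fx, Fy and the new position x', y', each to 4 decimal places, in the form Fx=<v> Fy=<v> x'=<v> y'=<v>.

F_att = 5/4·(g−p) = 5/4·(9,-19) = (11.2500,-23.7500)
o1: d²=234 > ρ²=12 → inactive
o2: d²=10 ≤ ρ²=12; F_rep = 39·(1,3)/10² = (0.3900,1.1700)
F = F_att + ΣF_rep = (11.6400,-22.5800)
p' = p + 1/20·F = (0.5820,7.8710)

Fx=11.6400 Fy=-22.5800 x'=0.5820 y'=7.8710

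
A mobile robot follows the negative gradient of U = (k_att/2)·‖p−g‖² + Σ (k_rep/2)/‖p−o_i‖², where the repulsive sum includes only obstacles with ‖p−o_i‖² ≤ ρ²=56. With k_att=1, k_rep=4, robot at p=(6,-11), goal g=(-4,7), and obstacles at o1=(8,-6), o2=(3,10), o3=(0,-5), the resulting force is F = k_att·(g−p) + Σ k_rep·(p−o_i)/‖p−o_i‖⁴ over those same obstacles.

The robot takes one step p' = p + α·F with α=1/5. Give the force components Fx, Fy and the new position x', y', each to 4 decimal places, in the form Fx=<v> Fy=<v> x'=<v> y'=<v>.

F_att = 1·(g−p) = 1·(-10,18) = (-10.0000,18.0000)
o1: d²=29 ≤ ρ²=56; F_rep = 4·(-2,-5)/29² = (-0.0095,-0.0238)
o2: d²=450 > ρ²=56 → inactive
o3: d²=72 > ρ²=56 → inactive
F = F_att + ΣF_rep = (-10.0095,17.9762)
p' = p + 1/5·F = (3.9981,-7.4048)

Fx=-10.0095 Fy=17.9762 x'=3.9981 y'=-7.4048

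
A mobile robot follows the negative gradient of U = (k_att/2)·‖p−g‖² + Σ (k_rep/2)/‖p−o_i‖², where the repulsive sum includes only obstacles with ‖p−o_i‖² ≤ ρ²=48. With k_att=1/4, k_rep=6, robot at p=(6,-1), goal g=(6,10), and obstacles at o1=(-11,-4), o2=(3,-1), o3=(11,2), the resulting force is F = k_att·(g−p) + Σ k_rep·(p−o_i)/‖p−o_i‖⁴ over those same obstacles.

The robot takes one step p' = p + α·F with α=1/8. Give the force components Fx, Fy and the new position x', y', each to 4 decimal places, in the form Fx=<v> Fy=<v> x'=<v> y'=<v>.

Fx=0.1963 Fy=2.7344 x'=6.0245 y'=-0.6582

F_att = 1/4·(g−p) = 1/4·(0,11) = (0.0000,2.7500)
o1: d²=298 > ρ²=48 → inactive
o2: d²=9 ≤ ρ²=48; F_rep = 6·(3,0)/9² = (0.2222,0.0000)
o3: d²=34 ≤ ρ²=48; F_rep = 6·(-5,-3)/34² = (-0.0260,-0.0156)
F = F_att + ΣF_rep = (0.1963,2.7344)
p' = p + 1/8·F = (6.0245,-0.6582)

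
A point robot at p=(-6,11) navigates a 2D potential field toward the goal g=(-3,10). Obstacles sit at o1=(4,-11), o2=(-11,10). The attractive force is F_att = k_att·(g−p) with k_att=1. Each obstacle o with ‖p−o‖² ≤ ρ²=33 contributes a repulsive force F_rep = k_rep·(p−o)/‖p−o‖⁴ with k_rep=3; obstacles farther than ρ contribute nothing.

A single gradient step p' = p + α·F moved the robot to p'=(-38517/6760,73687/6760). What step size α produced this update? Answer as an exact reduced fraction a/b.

α = 1/10

F_att = 1·(g−p) = 1·(3,-1) = (3.0000,-1.0000)
o1: d²=584 > ρ²=33 → inactive
o2: d²=26 ≤ ρ²=33; F_rep = 3·(5,1)/26² = (0.0222,0.0044)
F = F_att + ΣF_rep = (3.0222,-0.9956)
Δp = p'−p = (0.3022,-0.0996); α = Δx/Fx = (2043/6760) / (2043/676) = 1/10
check: Δy/Fy = (-673/6760) / (-673/676) = 1/10 ✓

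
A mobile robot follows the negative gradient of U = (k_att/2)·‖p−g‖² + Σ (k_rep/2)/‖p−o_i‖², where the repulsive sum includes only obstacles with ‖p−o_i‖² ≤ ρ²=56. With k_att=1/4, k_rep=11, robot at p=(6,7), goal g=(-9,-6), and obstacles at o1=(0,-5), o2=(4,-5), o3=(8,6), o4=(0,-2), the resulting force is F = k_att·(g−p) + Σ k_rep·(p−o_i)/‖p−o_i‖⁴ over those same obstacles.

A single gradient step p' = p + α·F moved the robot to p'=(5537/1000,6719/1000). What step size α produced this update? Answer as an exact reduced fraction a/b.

α = 1/10

F_att = 1/4·(g−p) = 1/4·(-15,-13) = (-3.7500,-3.2500)
o1: d²=180 > ρ²=56 → inactive
o2: d²=148 > ρ²=56 → inactive
o3: d²=5 ≤ ρ²=56; F_rep = 11·(-2,1)/5² = (-0.8800,0.4400)
o4: d²=117 > ρ²=56 → inactive
F = F_att + ΣF_rep = (-4.6300,-2.8100)
Δp = p'−p = (-0.4630,-0.2810); α = Δx/Fx = (-463/1000) / (-463/100) = 1/10
check: Δy/Fy = (-281/1000) / (-281/100) = 1/10 ✓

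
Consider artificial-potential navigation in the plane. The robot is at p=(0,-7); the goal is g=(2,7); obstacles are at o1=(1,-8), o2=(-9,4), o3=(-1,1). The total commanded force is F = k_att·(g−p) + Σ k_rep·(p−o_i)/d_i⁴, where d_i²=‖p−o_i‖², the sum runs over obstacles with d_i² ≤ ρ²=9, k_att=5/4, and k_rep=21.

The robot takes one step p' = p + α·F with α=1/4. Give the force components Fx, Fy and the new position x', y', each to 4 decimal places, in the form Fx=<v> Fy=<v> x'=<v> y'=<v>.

F_att = 5/4·(g−p) = 5/4·(2,14) = (2.5000,17.5000)
o1: d²=2 ≤ ρ²=9; F_rep = 21·(-1,1)/2² = (-5.2500,5.2500)
o2: d²=202 > ρ²=9 → inactive
o3: d²=65 > ρ²=9 → inactive
F = F_att + ΣF_rep = (-2.7500,22.7500)
p' = p + 1/4·F = (-0.6875,-1.3125)

Fx=-2.7500 Fy=22.7500 x'=-0.6875 y'=-1.3125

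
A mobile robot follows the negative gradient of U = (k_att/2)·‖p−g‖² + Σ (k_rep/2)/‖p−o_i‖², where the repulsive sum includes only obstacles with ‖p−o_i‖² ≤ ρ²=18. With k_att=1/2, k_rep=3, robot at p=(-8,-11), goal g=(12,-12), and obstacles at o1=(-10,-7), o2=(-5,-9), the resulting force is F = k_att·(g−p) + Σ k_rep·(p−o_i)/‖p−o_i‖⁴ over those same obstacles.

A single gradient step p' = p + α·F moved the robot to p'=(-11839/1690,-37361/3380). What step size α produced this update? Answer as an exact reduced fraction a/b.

F_att = 1/2·(g−p) = 1/2·(20,-1) = (10.0000,-0.5000)
o1: d²=20 > ρ²=18 → inactive
o2: d²=13 ≤ ρ²=18; F_rep = 3·(-3,-2)/13² = (-0.0533,-0.0355)
F = F_att + ΣF_rep = (9.9467,-0.5355)
Δp = p'−p = (0.9947,-0.0536); α = Δx/Fx = (1681/1690) / (1681/169) = 1/10
check: Δy/Fy = (-181/3380) / (-181/338) = 1/10 ✓

α = 1/10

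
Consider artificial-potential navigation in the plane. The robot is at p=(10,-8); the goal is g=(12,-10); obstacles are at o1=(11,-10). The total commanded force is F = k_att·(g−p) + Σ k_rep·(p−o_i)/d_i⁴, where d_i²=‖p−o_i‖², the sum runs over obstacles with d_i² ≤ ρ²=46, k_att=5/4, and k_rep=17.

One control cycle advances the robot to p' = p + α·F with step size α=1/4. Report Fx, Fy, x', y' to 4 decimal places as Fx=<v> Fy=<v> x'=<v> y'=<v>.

Fx=1.8200 Fy=-1.1400 x'=10.4550 y'=-8.2850

F_att = 5/4·(g−p) = 5/4·(2,-2) = (2.5000,-2.5000)
o1: d²=5 ≤ ρ²=46; F_rep = 17·(-1,2)/5² = (-0.6800,1.3600)
F = F_att + ΣF_rep = (1.8200,-1.1400)
p' = p + 1/4·F = (10.4550,-8.2850)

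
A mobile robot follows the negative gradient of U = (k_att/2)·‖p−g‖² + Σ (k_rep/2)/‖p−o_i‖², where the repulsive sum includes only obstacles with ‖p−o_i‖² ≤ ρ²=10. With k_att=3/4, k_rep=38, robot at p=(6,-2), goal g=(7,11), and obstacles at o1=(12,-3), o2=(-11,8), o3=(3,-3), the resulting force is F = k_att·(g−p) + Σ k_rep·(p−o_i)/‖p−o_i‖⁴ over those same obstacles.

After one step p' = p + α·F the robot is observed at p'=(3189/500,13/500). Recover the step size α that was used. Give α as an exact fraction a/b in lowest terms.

F_att = 3/4·(g−p) = 3/4·(1,13) = (0.7500,9.7500)
o1: d²=37 > ρ²=10 → inactive
o2: d²=389 > ρ²=10 → inactive
o3: d²=10 ≤ ρ²=10; F_rep = 38·(3,1)/10² = (1.1400,0.3800)
F = F_att + ΣF_rep = (1.8900,10.1300)
Δp = p'−p = (0.3780,2.0260); α = Δx/Fx = (189/500) / (189/100) = 1/5
check: Δy/Fy = (1013/500) / (1013/100) = 1/5 ✓

α = 1/5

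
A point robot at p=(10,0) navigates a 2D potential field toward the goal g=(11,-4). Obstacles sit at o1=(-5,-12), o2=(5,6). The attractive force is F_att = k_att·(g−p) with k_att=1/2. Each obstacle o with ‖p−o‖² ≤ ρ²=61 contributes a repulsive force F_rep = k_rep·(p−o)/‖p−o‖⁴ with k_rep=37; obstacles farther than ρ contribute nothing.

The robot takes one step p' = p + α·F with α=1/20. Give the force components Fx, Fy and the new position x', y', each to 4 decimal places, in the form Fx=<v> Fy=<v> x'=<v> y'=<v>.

Fx=0.5497 Fy=-2.0597 x'=10.0275 y'=-0.1030

F_att = 1/2·(g−p) = 1/2·(1,-4) = (0.5000,-2.0000)
o1: d²=369 > ρ²=61 → inactive
o2: d²=61 ≤ ρ²=61; F_rep = 37·(5,-6)/61² = (0.0497,-0.0597)
F = F_att + ΣF_rep = (0.5497,-2.0597)
p' = p + 1/20·F = (10.0275,-0.1030)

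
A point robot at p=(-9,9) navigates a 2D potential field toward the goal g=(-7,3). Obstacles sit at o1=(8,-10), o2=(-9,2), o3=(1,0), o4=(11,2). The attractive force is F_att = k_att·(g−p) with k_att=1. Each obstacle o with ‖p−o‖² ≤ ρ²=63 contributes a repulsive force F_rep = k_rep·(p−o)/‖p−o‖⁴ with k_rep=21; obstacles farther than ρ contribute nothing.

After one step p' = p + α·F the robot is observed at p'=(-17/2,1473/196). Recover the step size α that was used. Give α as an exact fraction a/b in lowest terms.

F_att = 1·(g−p) = 1·(2,-6) = (2.0000,-6.0000)
o1: d²=650 > ρ²=63 → inactive
o2: d²=49 ≤ ρ²=63; F_rep = 21·(0,7)/49² = (0.0000,0.0612)
o3: d²=181 > ρ²=63 → inactive
o4: d²=449 > ρ²=63 → inactive
F = F_att + ΣF_rep = (2.0000,-5.9388)
Δp = p'−p = (0.5000,-1.4847); α = Δx/Fx = (1/2) / (2) = 1/4
check: Δy/Fy = (-291/196) / (-291/49) = 1/4 ✓

α = 1/4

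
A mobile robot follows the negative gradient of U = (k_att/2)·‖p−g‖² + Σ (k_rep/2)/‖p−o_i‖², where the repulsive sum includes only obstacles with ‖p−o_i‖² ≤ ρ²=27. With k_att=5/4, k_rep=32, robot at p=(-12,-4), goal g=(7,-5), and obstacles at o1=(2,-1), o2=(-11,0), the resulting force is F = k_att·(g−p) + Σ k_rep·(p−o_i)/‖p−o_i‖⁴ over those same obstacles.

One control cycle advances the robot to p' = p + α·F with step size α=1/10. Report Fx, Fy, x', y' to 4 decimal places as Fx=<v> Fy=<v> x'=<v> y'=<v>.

F_att = 5/4·(g−p) = 5/4·(19,-1) = (23.7500,-1.2500)
o1: d²=205 > ρ²=27 → inactive
o2: d²=17 ≤ ρ²=27; F_rep = 32·(-1,-4)/17² = (-0.1107,-0.4429)
F = F_att + ΣF_rep = (23.6393,-1.6929)
p' = p + 1/10·F = (-9.6361,-4.1693)

Fx=23.6393 Fy=-1.6929 x'=-9.6361 y'=-4.1693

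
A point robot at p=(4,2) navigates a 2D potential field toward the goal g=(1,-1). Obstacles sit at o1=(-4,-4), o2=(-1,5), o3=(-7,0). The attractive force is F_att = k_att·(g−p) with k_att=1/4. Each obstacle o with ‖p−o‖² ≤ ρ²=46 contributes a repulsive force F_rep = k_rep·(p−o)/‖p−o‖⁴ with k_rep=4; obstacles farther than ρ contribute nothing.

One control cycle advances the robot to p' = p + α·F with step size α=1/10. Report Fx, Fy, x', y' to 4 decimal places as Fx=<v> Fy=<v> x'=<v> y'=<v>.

Fx=-0.7327 Fy=-0.7604 x'=3.9267 y'=1.9240

F_att = 1/4·(g−p) = 1/4·(-3,-3) = (-0.7500,-0.7500)
o1: d²=100 > ρ²=46 → inactive
o2: d²=34 ≤ ρ²=46; F_rep = 4·(5,-3)/34² = (0.0173,-0.0104)
o3: d²=125 > ρ²=46 → inactive
F = F_att + ΣF_rep = (-0.7327,-0.7604)
p' = p + 1/10·F = (3.9267,1.9240)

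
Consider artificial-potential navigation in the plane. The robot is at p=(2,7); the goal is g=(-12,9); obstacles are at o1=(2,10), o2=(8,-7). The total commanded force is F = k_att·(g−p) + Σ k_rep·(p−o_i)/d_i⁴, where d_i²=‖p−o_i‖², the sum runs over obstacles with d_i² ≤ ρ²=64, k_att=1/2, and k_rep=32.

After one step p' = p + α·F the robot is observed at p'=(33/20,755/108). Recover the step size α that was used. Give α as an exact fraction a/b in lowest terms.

F_att = 1/2·(g−p) = 1/2·(-14,2) = (-7.0000,1.0000)
o1: d²=9 ≤ ρ²=64; F_rep = 32·(0,-3)/9² = (0.0000,-1.1852)
o2: d²=232 > ρ²=64 → inactive
F = F_att + ΣF_rep = (-7.0000,-0.1852)
Δp = p'−p = (-0.3500,-0.0093); α = Δx/Fx = (-7/20) / (-7) = 1/20
check: Δy/Fy = (-1/108) / (-5/27) = 1/20 ✓

α = 1/20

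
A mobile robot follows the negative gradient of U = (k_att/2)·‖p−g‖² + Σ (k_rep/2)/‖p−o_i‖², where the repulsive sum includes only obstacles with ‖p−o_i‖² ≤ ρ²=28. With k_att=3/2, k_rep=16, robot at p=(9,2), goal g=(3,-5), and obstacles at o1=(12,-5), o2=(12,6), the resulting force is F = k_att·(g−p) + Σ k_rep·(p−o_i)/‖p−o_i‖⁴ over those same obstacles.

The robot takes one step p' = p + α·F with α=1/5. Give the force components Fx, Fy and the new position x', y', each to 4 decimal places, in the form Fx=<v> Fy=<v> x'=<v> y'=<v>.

Fx=-9.0768 Fy=-10.6024 x'=7.1846 y'=-0.1205

F_att = 3/2·(g−p) = 3/2·(-6,-7) = (-9.0000,-10.5000)
o1: d²=58 > ρ²=28 → inactive
o2: d²=25 ≤ ρ²=28; F_rep = 16·(-3,-4)/25² = (-0.0768,-0.1024)
F = F_att + ΣF_rep = (-9.0768,-10.6024)
p' = p + 1/5·F = (7.1846,-0.1205)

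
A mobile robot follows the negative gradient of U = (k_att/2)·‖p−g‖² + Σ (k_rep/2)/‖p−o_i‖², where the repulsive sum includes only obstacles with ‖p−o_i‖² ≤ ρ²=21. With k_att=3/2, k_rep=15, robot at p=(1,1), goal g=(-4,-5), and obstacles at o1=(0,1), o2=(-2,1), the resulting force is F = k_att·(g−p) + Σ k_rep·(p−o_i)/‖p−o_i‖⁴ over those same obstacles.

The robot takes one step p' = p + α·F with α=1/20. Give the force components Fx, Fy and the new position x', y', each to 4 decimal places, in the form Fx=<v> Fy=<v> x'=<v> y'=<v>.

Fx=8.0556 Fy=-9.0000 x'=1.4028 y'=0.5500

F_att = 3/2·(g−p) = 3/2·(-5,-6) = (-7.5000,-9.0000)
o1: d²=1 ≤ ρ²=21; F_rep = 15·(1,0)/1² = (15.0000,0.0000)
o2: d²=9 ≤ ρ²=21; F_rep = 15·(3,0)/9² = (0.5556,0.0000)
F = F_att + ΣF_rep = (8.0556,-9.0000)
p' = p + 1/20·F = (1.4028,0.5500)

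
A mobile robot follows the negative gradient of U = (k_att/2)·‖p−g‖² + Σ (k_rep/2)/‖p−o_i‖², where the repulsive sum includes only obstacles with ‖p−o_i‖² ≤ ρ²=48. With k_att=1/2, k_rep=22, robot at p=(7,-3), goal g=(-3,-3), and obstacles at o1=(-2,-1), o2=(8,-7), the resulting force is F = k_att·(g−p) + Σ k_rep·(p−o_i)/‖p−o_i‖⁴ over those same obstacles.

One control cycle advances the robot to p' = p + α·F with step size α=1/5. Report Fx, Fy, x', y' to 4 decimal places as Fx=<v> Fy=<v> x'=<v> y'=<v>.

F_att = 1/2·(g−p) = 1/2·(-10,0) = (-5.0000,0.0000)
o1: d²=85 > ρ²=48 → inactive
o2: d²=17 ≤ ρ²=48; F_rep = 22·(-1,4)/17² = (-0.0761,0.3045)
F = F_att + ΣF_rep = (-5.0761,0.3045)
p' = p + 1/5·F = (5.9848,-2.9391)

Fx=-5.0761 Fy=0.3045 x'=5.9848 y'=-2.9391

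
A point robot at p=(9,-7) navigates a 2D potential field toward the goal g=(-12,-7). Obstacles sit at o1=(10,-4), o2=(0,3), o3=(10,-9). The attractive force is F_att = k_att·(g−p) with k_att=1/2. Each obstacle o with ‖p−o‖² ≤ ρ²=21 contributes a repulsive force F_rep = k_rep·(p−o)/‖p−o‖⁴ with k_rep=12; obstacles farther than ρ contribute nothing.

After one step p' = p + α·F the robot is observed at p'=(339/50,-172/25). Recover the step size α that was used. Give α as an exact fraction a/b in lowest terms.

α = 1/5

F_att = 1/2·(g−p) = 1/2·(-21,0) = (-10.5000,0.0000)
o1: d²=10 ≤ ρ²=21; F_rep = 12·(-1,-3)/10² = (-0.1200,-0.3600)
o2: d²=181 > ρ²=21 → inactive
o3: d²=5 ≤ ρ²=21; F_rep = 12·(-1,2)/5² = (-0.4800,0.9600)
F = F_att + ΣF_rep = (-11.1000,0.6000)
Δp = p'−p = (-2.2200,0.1200); α = Δx/Fx = (-111/50) / (-111/10) = 1/5
check: Δy/Fy = (3/25) / (3/5) = 1/5 ✓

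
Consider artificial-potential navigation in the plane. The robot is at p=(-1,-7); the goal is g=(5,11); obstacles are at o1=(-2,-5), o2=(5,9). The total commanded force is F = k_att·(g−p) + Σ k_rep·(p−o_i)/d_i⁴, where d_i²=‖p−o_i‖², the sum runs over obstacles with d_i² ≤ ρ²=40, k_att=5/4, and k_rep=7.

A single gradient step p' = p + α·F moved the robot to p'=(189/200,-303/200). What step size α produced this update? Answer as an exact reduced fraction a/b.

F_att = 5/4·(g−p) = 5/4·(6,18) = (7.5000,22.5000)
o1: d²=5 ≤ ρ²=40; F_rep = 7·(1,-2)/5² = (0.2800,-0.5600)
o2: d²=292 > ρ²=40 → inactive
F = F_att + ΣF_rep = (7.7800,21.9400)
Δp = p'−p = (1.9450,5.4850); α = Δx/Fx = (389/200) / (389/50) = 1/4
check: Δy/Fy = (1097/200) / (1097/50) = 1/4 ✓

α = 1/4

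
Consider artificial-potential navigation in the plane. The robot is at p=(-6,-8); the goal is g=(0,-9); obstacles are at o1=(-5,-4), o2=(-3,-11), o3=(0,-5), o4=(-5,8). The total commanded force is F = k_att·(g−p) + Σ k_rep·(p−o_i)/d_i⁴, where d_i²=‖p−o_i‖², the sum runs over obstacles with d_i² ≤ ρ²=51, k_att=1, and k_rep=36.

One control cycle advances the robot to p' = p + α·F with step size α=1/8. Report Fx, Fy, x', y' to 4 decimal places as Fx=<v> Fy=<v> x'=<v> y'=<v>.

Fx=5.4354 Fy=-1.2183 x'=-5.3206 y'=-8.1523

F_att = 1·(g−p) = 1·(6,-1) = (6.0000,-1.0000)
o1: d²=17 ≤ ρ²=51; F_rep = 36·(-1,-4)/17² = (-0.1246,-0.4983)
o2: d²=18 ≤ ρ²=51; F_rep = 36·(-3,3)/18² = (-0.3333,0.3333)
o3: d²=45 ≤ ρ²=51; F_rep = 36·(-6,-3)/45² = (-0.1067,-0.0533)
o4: d²=257 > ρ²=51 → inactive
F = F_att + ΣF_rep = (5.4354,-1.2183)
p' = p + 1/8·F = (-5.3206,-8.1523)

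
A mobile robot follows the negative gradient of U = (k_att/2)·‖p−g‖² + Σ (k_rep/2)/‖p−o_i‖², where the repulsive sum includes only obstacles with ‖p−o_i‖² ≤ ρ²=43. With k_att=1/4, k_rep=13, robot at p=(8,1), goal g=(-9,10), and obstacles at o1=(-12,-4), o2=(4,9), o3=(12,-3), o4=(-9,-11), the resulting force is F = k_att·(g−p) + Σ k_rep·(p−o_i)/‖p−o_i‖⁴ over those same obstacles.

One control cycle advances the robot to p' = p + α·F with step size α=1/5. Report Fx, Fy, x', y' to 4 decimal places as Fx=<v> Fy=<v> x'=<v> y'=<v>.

F_att = 1/4·(g−p) = 1/4·(-17,9) = (-4.2500,2.2500)
o1: d²=425 > ρ²=43 → inactive
o2: d²=80 > ρ²=43 → inactive
o3: d²=32 ≤ ρ²=43; F_rep = 13·(-4,4)/32² = (-0.0508,0.0508)
o4: d²=433 > ρ²=43 → inactive
F = F_att + ΣF_rep = (-4.3008,2.3008)
p' = p + 1/5·F = (7.1398,1.4602)

Fx=-4.3008 Fy=2.3008 x'=7.1398 y'=1.4602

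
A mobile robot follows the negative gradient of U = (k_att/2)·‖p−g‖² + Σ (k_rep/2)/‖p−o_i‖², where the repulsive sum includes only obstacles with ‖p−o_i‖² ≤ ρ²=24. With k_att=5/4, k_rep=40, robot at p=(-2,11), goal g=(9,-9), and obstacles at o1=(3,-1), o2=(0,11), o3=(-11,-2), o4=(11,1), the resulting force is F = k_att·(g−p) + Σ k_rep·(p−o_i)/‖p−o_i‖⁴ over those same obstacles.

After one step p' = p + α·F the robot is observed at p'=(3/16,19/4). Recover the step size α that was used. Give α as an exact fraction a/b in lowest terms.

α = 1/4

F_att = 5/4·(g−p) = 5/4·(11,-20) = (13.7500,-25.0000)
o1: d²=169 > ρ²=24 → inactive
o2: d²=4 ≤ ρ²=24; F_rep = 40·(-2,0)/4² = (-5.0000,0.0000)
o3: d²=250 > ρ²=24 → inactive
o4: d²=269 > ρ²=24 → inactive
F = F_att + ΣF_rep = (8.7500,-25.0000)
Δp = p'−p = (2.1875,-6.2500); α = Δx/Fx = (35/16) / (35/4) = 1/4
check: Δy/Fy = (-25/4) / (-25) = 1/4 ✓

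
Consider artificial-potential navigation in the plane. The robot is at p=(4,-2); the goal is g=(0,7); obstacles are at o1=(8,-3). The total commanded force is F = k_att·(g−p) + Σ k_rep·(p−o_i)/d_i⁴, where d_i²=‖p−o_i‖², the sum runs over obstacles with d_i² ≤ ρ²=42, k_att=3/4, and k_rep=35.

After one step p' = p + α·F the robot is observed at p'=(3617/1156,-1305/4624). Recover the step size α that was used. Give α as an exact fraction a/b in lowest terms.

α = 1/4

F_att = 3/4·(g−p) = 3/4·(-4,9) = (-3.0000,6.7500)
o1: d²=17 ≤ ρ²=42; F_rep = 35·(-4,1)/17² = (-0.4844,0.1211)
F = F_att + ΣF_rep = (-3.4844,6.8711)
Δp = p'−p = (-0.8711,1.7178); α = Δx/Fx = (-1007/1156) / (-1007/289) = 1/4
check: Δy/Fy = (7943/4624) / (7943/1156) = 1/4 ✓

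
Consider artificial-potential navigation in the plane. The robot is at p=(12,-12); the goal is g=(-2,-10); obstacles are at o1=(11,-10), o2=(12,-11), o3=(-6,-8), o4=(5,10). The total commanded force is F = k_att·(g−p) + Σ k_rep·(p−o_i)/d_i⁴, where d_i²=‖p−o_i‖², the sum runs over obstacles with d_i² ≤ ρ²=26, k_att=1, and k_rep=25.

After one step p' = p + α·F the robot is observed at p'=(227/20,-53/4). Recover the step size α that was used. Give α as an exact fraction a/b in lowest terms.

F_att = 1·(g−p) = 1·(-14,2) = (-14.0000,2.0000)
o1: d²=5 ≤ ρ²=26; F_rep = 25·(1,-2)/5² = (1.0000,-2.0000)
o2: d²=1 ≤ ρ²=26; F_rep = 25·(0,-1)/1² = (0.0000,-25.0000)
o3: d²=340 > ρ²=26 → inactive
o4: d²=533 > ρ²=26 → inactive
F = F_att + ΣF_rep = (-13.0000,-25.0000)
Δp = p'−p = (-0.6500,-1.2500); α = Δx/Fx = (-13/20) / (-13) = 1/20
check: Δy/Fy = (-5/4) / (-25) = 1/20 ✓

α = 1/20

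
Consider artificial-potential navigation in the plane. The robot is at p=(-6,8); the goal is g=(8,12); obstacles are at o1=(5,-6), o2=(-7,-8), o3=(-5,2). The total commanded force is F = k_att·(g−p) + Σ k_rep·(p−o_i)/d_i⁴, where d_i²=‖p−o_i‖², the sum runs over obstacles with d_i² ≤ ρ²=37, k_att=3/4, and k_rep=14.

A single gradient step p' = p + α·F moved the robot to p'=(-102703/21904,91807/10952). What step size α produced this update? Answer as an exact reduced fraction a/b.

α = 1/8

F_att = 3/4·(g−p) = 3/4·(14,4) = (10.5000,3.0000)
o1: d²=317 > ρ²=37 → inactive
o2: d²=257 > ρ²=37 → inactive
o3: d²=37 ≤ ρ²=37; F_rep = 14·(-1,6)/37² = (-0.0102,0.0614)
F = F_att + ΣF_rep = (10.4898,3.0614)
Δp = p'−p = (1.3112,0.3827); α = Δx/Fx = (28721/21904) / (28721/2738) = 1/8
check: Δy/Fy = (4191/10952) / (4191/1369) = 1/8 ✓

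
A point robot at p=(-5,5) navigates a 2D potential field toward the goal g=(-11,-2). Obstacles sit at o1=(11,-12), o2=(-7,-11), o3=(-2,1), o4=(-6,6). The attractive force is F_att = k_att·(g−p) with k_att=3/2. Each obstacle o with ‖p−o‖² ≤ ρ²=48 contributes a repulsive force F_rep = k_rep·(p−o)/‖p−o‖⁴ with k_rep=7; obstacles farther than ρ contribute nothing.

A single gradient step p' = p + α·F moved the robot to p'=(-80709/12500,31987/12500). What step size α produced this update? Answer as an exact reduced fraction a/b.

α = 1/5

F_att = 3/2·(g−p) = 3/2·(-6,-7) = (-9.0000,-10.5000)
o1: d²=545 > ρ²=48 → inactive
o2: d²=260 > ρ²=48 → inactive
o3: d²=25 ≤ ρ²=48; F_rep = 7·(-3,4)/25² = (-0.0336,0.0448)
o4: d²=2 ≤ ρ²=48; F_rep = 7·(1,-1)/2² = (1.7500,-1.7500)
F = F_att + ΣF_rep = (-7.2836,-12.2052)
Δp = p'−p = (-1.4567,-2.4410); α = Δx/Fx = (-18209/12500) / (-18209/2500) = 1/5
check: Δy/Fy = (-30513/12500) / (-30513/2500) = 1/5 ✓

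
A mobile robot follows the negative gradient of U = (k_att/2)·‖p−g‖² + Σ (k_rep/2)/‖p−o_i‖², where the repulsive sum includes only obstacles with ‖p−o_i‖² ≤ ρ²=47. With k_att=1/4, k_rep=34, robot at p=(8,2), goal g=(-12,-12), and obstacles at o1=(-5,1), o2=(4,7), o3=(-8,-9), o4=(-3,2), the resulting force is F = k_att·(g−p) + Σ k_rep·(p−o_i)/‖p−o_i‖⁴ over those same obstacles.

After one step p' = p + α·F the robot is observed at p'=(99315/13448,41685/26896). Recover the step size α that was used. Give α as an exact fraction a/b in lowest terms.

F_att = 1/4·(g−p) = 1/4·(-20,-14) = (-5.0000,-3.5000)
o1: d²=170 > ρ²=47 → inactive
o2: d²=41 ≤ ρ²=47; F_rep = 34·(4,-5)/41² = (0.0809,-0.1011)
o3: d²=377 > ρ²=47 → inactive
o4: d²=121 > ρ²=47 → inactive
F = F_att + ΣF_rep = (-4.9191,-3.6011)
Δp = p'−p = (-0.6149,-0.4501); α = Δx/Fx = (-8269/13448) / (-8269/1681) = 1/8
check: Δy/Fy = (-12107/26896) / (-12107/3362) = 1/8 ✓

α = 1/8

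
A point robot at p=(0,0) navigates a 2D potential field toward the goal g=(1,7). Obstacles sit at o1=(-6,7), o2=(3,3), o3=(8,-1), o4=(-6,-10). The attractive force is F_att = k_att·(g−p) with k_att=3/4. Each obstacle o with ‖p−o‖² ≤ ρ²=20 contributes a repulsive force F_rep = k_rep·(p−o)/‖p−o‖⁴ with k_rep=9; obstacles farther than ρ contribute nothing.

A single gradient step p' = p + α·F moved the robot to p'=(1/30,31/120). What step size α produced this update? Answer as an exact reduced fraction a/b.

F_att = 3/4·(g−p) = 3/4·(1,7) = (0.7500,5.2500)
o1: d²=85 > ρ²=20 → inactive
o2: d²=18 ≤ ρ²=20; F_rep = 9·(-3,-3)/18² = (-0.0833,-0.0833)
o3: d²=65 > ρ²=20 → inactive
o4: d²=136 > ρ²=20 → inactive
F = F_att + ΣF_rep = (0.6667,5.1667)
Δp = p'−p = (0.0333,0.2583); α = Δx/Fx = (1/30) / (2/3) = 1/20
check: Δy/Fy = (31/120) / (31/6) = 1/20 ✓

α = 1/20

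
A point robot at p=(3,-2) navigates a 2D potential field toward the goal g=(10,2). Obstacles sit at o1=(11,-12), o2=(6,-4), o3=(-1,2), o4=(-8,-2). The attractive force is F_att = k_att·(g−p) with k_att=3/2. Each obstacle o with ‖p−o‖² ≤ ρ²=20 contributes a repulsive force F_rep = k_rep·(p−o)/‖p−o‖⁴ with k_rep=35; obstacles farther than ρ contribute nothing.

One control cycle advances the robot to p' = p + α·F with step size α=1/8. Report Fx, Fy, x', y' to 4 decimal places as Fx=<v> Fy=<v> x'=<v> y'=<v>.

F_att = 3/2·(g−p) = 3/2·(7,4) = (10.5000,6.0000)
o1: d²=164 > ρ²=20 → inactive
o2: d²=13 ≤ ρ²=20; F_rep = 35·(-3,2)/13² = (-0.6213,0.4142)
o3: d²=32 > ρ²=20 → inactive
o4: d²=121 > ρ²=20 → inactive
F = F_att + ΣF_rep = (9.8787,6.4142)
p' = p + 1/8·F = (4.2348,-1.1982)

Fx=9.8787 Fy=6.4142 x'=4.2348 y'=-1.1982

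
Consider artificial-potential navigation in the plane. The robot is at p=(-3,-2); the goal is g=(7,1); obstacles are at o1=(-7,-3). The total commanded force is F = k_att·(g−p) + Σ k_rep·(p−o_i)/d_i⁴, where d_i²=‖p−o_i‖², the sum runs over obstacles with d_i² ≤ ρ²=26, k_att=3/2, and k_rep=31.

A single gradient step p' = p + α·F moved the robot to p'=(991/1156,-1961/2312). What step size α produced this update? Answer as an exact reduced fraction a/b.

F_att = 3/2·(g−p) = 3/2·(10,3) = (15.0000,4.5000)
o1: d²=17 ≤ ρ²=26; F_rep = 31·(4,1)/17² = (0.4291,0.1073)
F = F_att + ΣF_rep = (15.4291,4.6073)
Δp = p'−p = (3.8573,1.1518); α = Δx/Fx = (4459/1156) / (4459/289) = 1/4
check: Δy/Fy = (2663/2312) / (2663/578) = 1/4 ✓

α = 1/4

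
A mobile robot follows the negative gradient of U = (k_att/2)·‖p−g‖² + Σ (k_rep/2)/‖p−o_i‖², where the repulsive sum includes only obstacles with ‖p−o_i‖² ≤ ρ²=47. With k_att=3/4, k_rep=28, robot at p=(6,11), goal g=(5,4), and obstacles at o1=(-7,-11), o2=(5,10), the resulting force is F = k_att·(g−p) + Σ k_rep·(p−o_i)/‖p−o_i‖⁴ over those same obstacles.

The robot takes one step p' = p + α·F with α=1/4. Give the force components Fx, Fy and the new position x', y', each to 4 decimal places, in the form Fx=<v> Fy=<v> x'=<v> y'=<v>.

F_att = 3/4·(g−p) = 3/4·(-1,-7) = (-0.7500,-5.2500)
o1: d²=653 > ρ²=47 → inactive
o2: d²=2 ≤ ρ²=47; F_rep = 28·(1,1)/2² = (7.0000,7.0000)
F = F_att + ΣF_rep = (6.2500,1.7500)
p' = p + 1/4·F = (7.5625,11.4375)

Fx=6.2500 Fy=1.7500 x'=7.5625 y'=11.4375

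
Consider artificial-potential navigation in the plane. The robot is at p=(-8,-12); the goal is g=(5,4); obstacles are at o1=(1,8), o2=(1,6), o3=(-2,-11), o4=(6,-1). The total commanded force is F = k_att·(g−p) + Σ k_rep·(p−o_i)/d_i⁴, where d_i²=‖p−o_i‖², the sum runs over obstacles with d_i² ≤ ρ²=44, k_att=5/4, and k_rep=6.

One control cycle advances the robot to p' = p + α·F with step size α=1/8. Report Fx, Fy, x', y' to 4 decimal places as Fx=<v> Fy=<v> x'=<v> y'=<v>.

Fx=16.2237 Fy=19.9956 x'=-5.9720 y'=-9.5005

F_att = 5/4·(g−p) = 5/4·(13,16) = (16.2500,20.0000)
o1: d²=481 > ρ²=44 → inactive
o2: d²=405 > ρ²=44 → inactive
o3: d²=37 ≤ ρ²=44; F_rep = 6·(-6,-1)/37² = (-0.0263,-0.0044)
o4: d²=317 > ρ²=44 → inactive
F = F_att + ΣF_rep = (16.2237,19.9956)
p' = p + 1/8·F = (-5.9720,-9.5005)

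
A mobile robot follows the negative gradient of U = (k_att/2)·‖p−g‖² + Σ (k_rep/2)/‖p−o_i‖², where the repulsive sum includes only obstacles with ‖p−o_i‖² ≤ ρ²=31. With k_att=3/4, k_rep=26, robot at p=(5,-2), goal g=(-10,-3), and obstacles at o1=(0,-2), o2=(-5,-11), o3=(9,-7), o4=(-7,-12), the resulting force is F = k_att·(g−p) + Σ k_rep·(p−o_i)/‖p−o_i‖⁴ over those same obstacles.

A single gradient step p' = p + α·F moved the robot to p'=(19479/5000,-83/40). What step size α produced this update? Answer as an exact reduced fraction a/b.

α = 1/10

F_att = 3/4·(g−p) = 3/4·(-15,-1) = (-11.2500,-0.7500)
o1: d²=25 ≤ ρ²=31; F_rep = 26·(5,0)/25² = (0.2080,0.0000)
o2: d²=181 > ρ²=31 → inactive
o3: d²=41 > ρ²=31 → inactive
o4: d²=244 > ρ²=31 → inactive
F = F_att + ΣF_rep = (-11.0420,-0.7500)
Δp = p'−p = (-1.1042,-0.0750); α = Δx/Fx = (-5521/5000) / (-5521/500) = 1/10
check: Δy/Fy = (-3/40) / (-3/4) = 1/10 ✓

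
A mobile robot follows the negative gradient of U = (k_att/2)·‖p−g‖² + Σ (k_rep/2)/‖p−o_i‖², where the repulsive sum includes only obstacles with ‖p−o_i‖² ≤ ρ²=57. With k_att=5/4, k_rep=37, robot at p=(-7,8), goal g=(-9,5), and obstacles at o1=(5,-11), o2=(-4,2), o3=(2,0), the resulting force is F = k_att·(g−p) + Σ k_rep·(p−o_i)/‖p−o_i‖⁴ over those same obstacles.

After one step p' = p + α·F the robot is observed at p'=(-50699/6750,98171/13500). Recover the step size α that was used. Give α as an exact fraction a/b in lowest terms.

F_att = 5/4·(g−p) = 5/4·(-2,-3) = (-2.5000,-3.7500)
o1: d²=505 > ρ²=57 → inactive
o2: d²=45 ≤ ρ²=57; F_rep = 37·(-3,6)/45² = (-0.0548,0.1096)
o3: d²=145 > ρ²=57 → inactive
F = F_att + ΣF_rep = (-2.5548,-3.6404)
Δp = p'−p = (-0.5110,-0.7281); α = Δx/Fx = (-3449/6750) / (-3449/1350) = 1/5
check: Δy/Fy = (-9829/13500) / (-9829/2700) = 1/5 ✓

α = 1/5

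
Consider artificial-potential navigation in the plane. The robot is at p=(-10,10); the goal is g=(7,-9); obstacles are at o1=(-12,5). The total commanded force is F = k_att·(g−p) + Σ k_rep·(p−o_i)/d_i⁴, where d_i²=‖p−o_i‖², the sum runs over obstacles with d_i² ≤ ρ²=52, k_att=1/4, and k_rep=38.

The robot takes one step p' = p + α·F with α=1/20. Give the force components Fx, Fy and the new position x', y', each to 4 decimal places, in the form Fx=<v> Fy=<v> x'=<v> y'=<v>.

Fx=4.3404 Fy=-4.5241 x'=-9.7830 y'=9.7738

F_att = 1/4·(g−p) = 1/4·(17,-19) = (4.2500,-4.7500)
o1: d²=29 ≤ ρ²=52; F_rep = 38·(2,5)/29² = (0.0904,0.2259)
F = F_att + ΣF_rep = (4.3404,-4.5241)
p' = p + 1/20·F = (-9.7830,9.7738)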